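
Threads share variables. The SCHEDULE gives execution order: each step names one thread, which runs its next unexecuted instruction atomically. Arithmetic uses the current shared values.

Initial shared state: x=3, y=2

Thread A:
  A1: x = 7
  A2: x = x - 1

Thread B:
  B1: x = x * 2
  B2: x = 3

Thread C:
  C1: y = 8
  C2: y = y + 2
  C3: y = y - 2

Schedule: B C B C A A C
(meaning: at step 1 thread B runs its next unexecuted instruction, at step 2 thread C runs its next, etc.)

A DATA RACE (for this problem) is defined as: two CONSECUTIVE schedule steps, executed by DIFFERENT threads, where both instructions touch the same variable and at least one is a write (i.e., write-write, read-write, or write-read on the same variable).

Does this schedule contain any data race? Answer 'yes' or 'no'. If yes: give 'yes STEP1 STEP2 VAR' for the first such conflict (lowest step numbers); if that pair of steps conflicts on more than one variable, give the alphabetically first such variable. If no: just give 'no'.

Steps 1,2: B(r=x,w=x) vs C(r=-,w=y). No conflict.
Steps 2,3: C(r=-,w=y) vs B(r=-,w=x). No conflict.
Steps 3,4: B(r=-,w=x) vs C(r=y,w=y). No conflict.
Steps 4,5: C(r=y,w=y) vs A(r=-,w=x). No conflict.
Steps 5,6: same thread (A). No race.
Steps 6,7: A(r=x,w=x) vs C(r=y,w=y). No conflict.

Answer: no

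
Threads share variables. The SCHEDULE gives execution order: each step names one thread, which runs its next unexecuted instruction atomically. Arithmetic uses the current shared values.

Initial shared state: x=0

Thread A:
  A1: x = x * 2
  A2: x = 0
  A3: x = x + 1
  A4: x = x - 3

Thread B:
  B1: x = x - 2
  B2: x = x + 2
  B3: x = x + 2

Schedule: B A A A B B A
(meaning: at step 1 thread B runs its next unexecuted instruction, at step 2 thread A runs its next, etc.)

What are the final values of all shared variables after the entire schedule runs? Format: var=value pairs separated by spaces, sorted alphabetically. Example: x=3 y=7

Answer: x=2

Derivation:
Step 1: thread B executes B1 (x = x - 2). Shared: x=-2. PCs: A@0 B@1
Step 2: thread A executes A1 (x = x * 2). Shared: x=-4. PCs: A@1 B@1
Step 3: thread A executes A2 (x = 0). Shared: x=0. PCs: A@2 B@1
Step 4: thread A executes A3 (x = x + 1). Shared: x=1. PCs: A@3 B@1
Step 5: thread B executes B2 (x = x + 2). Shared: x=3. PCs: A@3 B@2
Step 6: thread B executes B3 (x = x + 2). Shared: x=5. PCs: A@3 B@3
Step 7: thread A executes A4 (x = x - 3). Shared: x=2. PCs: A@4 B@3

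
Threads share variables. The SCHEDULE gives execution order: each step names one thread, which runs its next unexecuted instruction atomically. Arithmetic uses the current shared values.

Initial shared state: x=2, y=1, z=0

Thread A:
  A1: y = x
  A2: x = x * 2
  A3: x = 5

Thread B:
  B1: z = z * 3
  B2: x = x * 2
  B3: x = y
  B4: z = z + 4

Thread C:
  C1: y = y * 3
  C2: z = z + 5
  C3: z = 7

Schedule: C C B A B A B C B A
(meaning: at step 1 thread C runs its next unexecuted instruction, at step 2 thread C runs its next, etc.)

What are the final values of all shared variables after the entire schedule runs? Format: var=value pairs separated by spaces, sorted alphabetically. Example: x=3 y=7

Answer: x=5 y=2 z=11

Derivation:
Step 1: thread C executes C1 (y = y * 3). Shared: x=2 y=3 z=0. PCs: A@0 B@0 C@1
Step 2: thread C executes C2 (z = z + 5). Shared: x=2 y=3 z=5. PCs: A@0 B@0 C@2
Step 3: thread B executes B1 (z = z * 3). Shared: x=2 y=3 z=15. PCs: A@0 B@1 C@2
Step 4: thread A executes A1 (y = x). Shared: x=2 y=2 z=15. PCs: A@1 B@1 C@2
Step 5: thread B executes B2 (x = x * 2). Shared: x=4 y=2 z=15. PCs: A@1 B@2 C@2
Step 6: thread A executes A2 (x = x * 2). Shared: x=8 y=2 z=15. PCs: A@2 B@2 C@2
Step 7: thread B executes B3 (x = y). Shared: x=2 y=2 z=15. PCs: A@2 B@3 C@2
Step 8: thread C executes C3 (z = 7). Shared: x=2 y=2 z=7. PCs: A@2 B@3 C@3
Step 9: thread B executes B4 (z = z + 4). Shared: x=2 y=2 z=11. PCs: A@2 B@4 C@3
Step 10: thread A executes A3 (x = 5). Shared: x=5 y=2 z=11. PCs: A@3 B@4 C@3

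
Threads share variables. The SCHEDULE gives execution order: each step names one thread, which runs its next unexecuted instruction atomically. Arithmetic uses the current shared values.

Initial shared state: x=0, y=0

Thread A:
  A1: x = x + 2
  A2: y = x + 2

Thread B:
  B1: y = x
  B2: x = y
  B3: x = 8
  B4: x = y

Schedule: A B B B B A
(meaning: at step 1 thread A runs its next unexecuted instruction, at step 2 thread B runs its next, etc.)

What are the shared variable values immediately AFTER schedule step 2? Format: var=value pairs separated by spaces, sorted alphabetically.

Answer: x=2 y=2

Derivation:
Step 1: thread A executes A1 (x = x + 2). Shared: x=2 y=0. PCs: A@1 B@0
Step 2: thread B executes B1 (y = x). Shared: x=2 y=2. PCs: A@1 B@1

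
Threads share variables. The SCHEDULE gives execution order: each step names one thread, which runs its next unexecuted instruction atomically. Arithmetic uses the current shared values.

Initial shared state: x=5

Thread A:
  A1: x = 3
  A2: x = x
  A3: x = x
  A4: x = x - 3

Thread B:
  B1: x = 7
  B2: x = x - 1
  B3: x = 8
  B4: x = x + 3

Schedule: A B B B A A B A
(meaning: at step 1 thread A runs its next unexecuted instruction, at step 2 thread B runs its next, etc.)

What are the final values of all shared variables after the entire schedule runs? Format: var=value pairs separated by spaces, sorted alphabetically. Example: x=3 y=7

Step 1: thread A executes A1 (x = 3). Shared: x=3. PCs: A@1 B@0
Step 2: thread B executes B1 (x = 7). Shared: x=7. PCs: A@1 B@1
Step 3: thread B executes B2 (x = x - 1). Shared: x=6. PCs: A@1 B@2
Step 4: thread B executes B3 (x = 8). Shared: x=8. PCs: A@1 B@3
Step 5: thread A executes A2 (x = x). Shared: x=8. PCs: A@2 B@3
Step 6: thread A executes A3 (x = x). Shared: x=8. PCs: A@3 B@3
Step 7: thread B executes B4 (x = x + 3). Shared: x=11. PCs: A@3 B@4
Step 8: thread A executes A4 (x = x - 3). Shared: x=8. PCs: A@4 B@4

Answer: x=8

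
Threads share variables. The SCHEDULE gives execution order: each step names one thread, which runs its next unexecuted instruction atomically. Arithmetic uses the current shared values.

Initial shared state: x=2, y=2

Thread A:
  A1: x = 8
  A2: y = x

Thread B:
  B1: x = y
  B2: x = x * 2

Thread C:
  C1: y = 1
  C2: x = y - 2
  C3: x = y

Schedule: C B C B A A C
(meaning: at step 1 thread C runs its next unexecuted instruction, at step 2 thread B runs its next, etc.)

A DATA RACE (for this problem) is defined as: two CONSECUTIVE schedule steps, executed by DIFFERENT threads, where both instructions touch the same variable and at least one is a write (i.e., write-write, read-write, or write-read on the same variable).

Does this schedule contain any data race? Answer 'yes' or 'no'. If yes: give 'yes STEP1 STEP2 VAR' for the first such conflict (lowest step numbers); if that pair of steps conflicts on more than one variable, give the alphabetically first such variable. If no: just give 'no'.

Answer: yes 1 2 y

Derivation:
Steps 1,2: C(y = 1) vs B(x = y). RACE on y (W-R).
Steps 2,3: B(x = y) vs C(x = y - 2). RACE on x (W-W).
Steps 3,4: C(x = y - 2) vs B(x = x * 2). RACE on x (W-W).
Steps 4,5: B(x = x * 2) vs A(x = 8). RACE on x (W-W).
Steps 5,6: same thread (A). No race.
Steps 6,7: A(y = x) vs C(x = y). RACE on x (R-W), y (W-R). Multiple vars; alphabetically first is x.
First conflict at steps 1,2.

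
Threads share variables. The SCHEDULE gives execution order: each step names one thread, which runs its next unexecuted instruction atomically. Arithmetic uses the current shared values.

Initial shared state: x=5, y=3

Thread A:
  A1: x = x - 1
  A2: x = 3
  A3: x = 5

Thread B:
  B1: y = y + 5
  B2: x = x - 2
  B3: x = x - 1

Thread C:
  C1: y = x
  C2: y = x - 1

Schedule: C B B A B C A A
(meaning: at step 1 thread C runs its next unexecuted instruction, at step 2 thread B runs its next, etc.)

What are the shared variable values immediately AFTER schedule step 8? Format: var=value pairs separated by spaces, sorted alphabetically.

Step 1: thread C executes C1 (y = x). Shared: x=5 y=5. PCs: A@0 B@0 C@1
Step 2: thread B executes B1 (y = y + 5). Shared: x=5 y=10. PCs: A@0 B@1 C@1
Step 3: thread B executes B2 (x = x - 2). Shared: x=3 y=10. PCs: A@0 B@2 C@1
Step 4: thread A executes A1 (x = x - 1). Shared: x=2 y=10. PCs: A@1 B@2 C@1
Step 5: thread B executes B3 (x = x - 1). Shared: x=1 y=10. PCs: A@1 B@3 C@1
Step 6: thread C executes C2 (y = x - 1). Shared: x=1 y=0. PCs: A@1 B@3 C@2
Step 7: thread A executes A2 (x = 3). Shared: x=3 y=0. PCs: A@2 B@3 C@2
Step 8: thread A executes A3 (x = 5). Shared: x=5 y=0. PCs: A@3 B@3 C@2

Answer: x=5 y=0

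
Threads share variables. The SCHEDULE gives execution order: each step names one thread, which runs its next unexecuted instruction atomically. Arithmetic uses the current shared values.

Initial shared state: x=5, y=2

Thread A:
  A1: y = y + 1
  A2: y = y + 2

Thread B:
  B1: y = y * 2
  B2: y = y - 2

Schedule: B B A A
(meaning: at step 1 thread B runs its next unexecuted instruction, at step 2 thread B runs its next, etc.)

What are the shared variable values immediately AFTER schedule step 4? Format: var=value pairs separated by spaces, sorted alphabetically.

Answer: x=5 y=5

Derivation:
Step 1: thread B executes B1 (y = y * 2). Shared: x=5 y=4. PCs: A@0 B@1
Step 2: thread B executes B2 (y = y - 2). Shared: x=5 y=2. PCs: A@0 B@2
Step 3: thread A executes A1 (y = y + 1). Shared: x=5 y=3. PCs: A@1 B@2
Step 4: thread A executes A2 (y = y + 2). Shared: x=5 y=5. PCs: A@2 B@2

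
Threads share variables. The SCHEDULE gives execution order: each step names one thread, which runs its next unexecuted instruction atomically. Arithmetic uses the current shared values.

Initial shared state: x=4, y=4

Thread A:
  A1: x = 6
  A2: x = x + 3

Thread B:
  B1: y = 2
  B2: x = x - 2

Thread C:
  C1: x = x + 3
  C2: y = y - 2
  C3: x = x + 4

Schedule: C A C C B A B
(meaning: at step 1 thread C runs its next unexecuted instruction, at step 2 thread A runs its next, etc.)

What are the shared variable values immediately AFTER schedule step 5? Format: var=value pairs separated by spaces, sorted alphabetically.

Answer: x=10 y=2

Derivation:
Step 1: thread C executes C1 (x = x + 3). Shared: x=7 y=4. PCs: A@0 B@0 C@1
Step 2: thread A executes A1 (x = 6). Shared: x=6 y=4. PCs: A@1 B@0 C@1
Step 3: thread C executes C2 (y = y - 2). Shared: x=6 y=2. PCs: A@1 B@0 C@2
Step 4: thread C executes C3 (x = x + 4). Shared: x=10 y=2. PCs: A@1 B@0 C@3
Step 5: thread B executes B1 (y = 2). Shared: x=10 y=2. PCs: A@1 B@1 C@3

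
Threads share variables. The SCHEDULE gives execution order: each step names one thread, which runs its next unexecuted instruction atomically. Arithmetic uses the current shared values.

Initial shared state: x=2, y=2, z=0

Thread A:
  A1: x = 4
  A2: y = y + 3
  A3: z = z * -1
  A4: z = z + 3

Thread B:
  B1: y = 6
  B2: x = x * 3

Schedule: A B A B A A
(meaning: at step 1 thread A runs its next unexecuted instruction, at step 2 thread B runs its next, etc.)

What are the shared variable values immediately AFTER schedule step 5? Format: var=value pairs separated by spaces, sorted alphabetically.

Step 1: thread A executes A1 (x = 4). Shared: x=4 y=2 z=0. PCs: A@1 B@0
Step 2: thread B executes B1 (y = 6). Shared: x=4 y=6 z=0. PCs: A@1 B@1
Step 3: thread A executes A2 (y = y + 3). Shared: x=4 y=9 z=0. PCs: A@2 B@1
Step 4: thread B executes B2 (x = x * 3). Shared: x=12 y=9 z=0. PCs: A@2 B@2
Step 5: thread A executes A3 (z = z * -1). Shared: x=12 y=9 z=0. PCs: A@3 B@2

Answer: x=12 y=9 z=0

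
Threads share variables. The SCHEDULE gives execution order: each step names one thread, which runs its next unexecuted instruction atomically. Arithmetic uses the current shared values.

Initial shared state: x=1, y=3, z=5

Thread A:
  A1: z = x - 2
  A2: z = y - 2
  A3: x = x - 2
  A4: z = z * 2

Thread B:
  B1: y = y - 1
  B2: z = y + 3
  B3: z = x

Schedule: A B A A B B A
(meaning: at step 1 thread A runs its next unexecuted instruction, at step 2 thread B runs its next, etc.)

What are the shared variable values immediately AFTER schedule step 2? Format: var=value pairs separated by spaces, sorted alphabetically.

Answer: x=1 y=2 z=-1

Derivation:
Step 1: thread A executes A1 (z = x - 2). Shared: x=1 y=3 z=-1. PCs: A@1 B@0
Step 2: thread B executes B1 (y = y - 1). Shared: x=1 y=2 z=-1. PCs: A@1 B@1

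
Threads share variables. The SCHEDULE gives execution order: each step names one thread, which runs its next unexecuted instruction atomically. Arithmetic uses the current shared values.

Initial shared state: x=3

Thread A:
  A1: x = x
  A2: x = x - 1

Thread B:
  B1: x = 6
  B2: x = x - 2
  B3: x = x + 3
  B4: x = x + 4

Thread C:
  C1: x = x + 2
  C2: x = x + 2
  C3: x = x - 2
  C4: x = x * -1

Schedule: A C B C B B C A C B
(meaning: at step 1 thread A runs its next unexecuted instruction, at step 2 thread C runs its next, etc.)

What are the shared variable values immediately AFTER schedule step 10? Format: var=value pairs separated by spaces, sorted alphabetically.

Answer: x=-2

Derivation:
Step 1: thread A executes A1 (x = x). Shared: x=3. PCs: A@1 B@0 C@0
Step 2: thread C executes C1 (x = x + 2). Shared: x=5. PCs: A@1 B@0 C@1
Step 3: thread B executes B1 (x = 6). Shared: x=6. PCs: A@1 B@1 C@1
Step 4: thread C executes C2 (x = x + 2). Shared: x=8. PCs: A@1 B@1 C@2
Step 5: thread B executes B2 (x = x - 2). Shared: x=6. PCs: A@1 B@2 C@2
Step 6: thread B executes B3 (x = x + 3). Shared: x=9. PCs: A@1 B@3 C@2
Step 7: thread C executes C3 (x = x - 2). Shared: x=7. PCs: A@1 B@3 C@3
Step 8: thread A executes A2 (x = x - 1). Shared: x=6. PCs: A@2 B@3 C@3
Step 9: thread C executes C4 (x = x * -1). Shared: x=-6. PCs: A@2 B@3 C@4
Step 10: thread B executes B4 (x = x + 4). Shared: x=-2. PCs: A@2 B@4 C@4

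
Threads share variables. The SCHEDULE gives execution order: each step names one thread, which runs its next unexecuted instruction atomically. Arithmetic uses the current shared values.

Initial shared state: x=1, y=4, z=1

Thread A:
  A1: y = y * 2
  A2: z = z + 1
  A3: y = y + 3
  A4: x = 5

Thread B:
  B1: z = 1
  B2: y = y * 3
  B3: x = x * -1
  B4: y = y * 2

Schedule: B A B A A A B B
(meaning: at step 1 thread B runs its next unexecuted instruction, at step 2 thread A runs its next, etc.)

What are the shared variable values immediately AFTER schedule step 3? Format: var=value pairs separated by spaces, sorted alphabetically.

Answer: x=1 y=24 z=1

Derivation:
Step 1: thread B executes B1 (z = 1). Shared: x=1 y=4 z=1. PCs: A@0 B@1
Step 2: thread A executes A1 (y = y * 2). Shared: x=1 y=8 z=1. PCs: A@1 B@1
Step 3: thread B executes B2 (y = y * 3). Shared: x=1 y=24 z=1. PCs: A@1 B@2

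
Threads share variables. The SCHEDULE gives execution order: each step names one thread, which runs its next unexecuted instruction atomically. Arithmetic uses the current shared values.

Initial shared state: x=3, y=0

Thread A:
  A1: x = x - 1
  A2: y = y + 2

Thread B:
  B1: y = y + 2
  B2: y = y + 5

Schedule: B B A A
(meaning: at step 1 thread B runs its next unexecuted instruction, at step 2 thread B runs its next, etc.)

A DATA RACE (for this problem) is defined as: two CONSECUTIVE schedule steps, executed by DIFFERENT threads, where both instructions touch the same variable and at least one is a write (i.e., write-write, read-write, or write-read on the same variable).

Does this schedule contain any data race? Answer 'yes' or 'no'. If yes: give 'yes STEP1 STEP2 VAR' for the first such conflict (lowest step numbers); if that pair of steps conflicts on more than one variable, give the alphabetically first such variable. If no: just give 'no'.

Answer: no

Derivation:
Steps 1,2: same thread (B). No race.
Steps 2,3: B(r=y,w=y) vs A(r=x,w=x). No conflict.
Steps 3,4: same thread (A). No race.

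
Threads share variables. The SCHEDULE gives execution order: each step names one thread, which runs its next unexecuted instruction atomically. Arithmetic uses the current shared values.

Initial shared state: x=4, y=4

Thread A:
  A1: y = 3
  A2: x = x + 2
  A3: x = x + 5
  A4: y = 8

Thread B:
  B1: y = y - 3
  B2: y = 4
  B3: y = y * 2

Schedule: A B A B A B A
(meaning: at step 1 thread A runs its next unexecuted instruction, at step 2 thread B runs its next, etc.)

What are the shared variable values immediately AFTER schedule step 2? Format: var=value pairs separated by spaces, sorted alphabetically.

Step 1: thread A executes A1 (y = 3). Shared: x=4 y=3. PCs: A@1 B@0
Step 2: thread B executes B1 (y = y - 3). Shared: x=4 y=0. PCs: A@1 B@1

Answer: x=4 y=0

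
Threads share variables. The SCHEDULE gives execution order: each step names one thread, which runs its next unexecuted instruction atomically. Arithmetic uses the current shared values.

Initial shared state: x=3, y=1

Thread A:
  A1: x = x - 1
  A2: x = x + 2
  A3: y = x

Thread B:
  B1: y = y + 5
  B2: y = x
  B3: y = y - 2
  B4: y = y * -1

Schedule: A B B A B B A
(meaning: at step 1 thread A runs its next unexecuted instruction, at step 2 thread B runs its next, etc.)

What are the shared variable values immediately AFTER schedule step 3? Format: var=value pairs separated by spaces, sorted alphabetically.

Answer: x=2 y=2

Derivation:
Step 1: thread A executes A1 (x = x - 1). Shared: x=2 y=1. PCs: A@1 B@0
Step 2: thread B executes B1 (y = y + 5). Shared: x=2 y=6. PCs: A@1 B@1
Step 3: thread B executes B2 (y = x). Shared: x=2 y=2. PCs: A@1 B@2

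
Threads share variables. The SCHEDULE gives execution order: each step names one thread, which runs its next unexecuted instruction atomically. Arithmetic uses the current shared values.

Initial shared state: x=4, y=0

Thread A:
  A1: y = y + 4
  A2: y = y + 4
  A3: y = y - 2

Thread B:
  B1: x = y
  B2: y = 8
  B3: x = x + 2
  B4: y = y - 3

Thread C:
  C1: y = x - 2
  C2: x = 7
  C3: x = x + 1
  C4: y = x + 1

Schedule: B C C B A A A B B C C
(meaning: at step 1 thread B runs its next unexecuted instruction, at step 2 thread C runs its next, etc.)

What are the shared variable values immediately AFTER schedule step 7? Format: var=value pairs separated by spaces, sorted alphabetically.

Step 1: thread B executes B1 (x = y). Shared: x=0 y=0. PCs: A@0 B@1 C@0
Step 2: thread C executes C1 (y = x - 2). Shared: x=0 y=-2. PCs: A@0 B@1 C@1
Step 3: thread C executes C2 (x = 7). Shared: x=7 y=-2. PCs: A@0 B@1 C@2
Step 4: thread B executes B2 (y = 8). Shared: x=7 y=8. PCs: A@0 B@2 C@2
Step 5: thread A executes A1 (y = y + 4). Shared: x=7 y=12. PCs: A@1 B@2 C@2
Step 6: thread A executes A2 (y = y + 4). Shared: x=7 y=16. PCs: A@2 B@2 C@2
Step 7: thread A executes A3 (y = y - 2). Shared: x=7 y=14. PCs: A@3 B@2 C@2

Answer: x=7 y=14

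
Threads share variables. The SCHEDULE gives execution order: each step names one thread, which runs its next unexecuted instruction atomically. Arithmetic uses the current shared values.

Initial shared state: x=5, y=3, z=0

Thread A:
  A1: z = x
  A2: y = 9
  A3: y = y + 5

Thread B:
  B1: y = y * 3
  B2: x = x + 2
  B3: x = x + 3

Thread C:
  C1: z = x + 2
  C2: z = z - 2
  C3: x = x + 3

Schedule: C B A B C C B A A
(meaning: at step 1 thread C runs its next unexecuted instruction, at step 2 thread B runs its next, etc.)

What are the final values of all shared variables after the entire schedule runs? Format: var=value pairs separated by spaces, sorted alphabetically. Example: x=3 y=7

Step 1: thread C executes C1 (z = x + 2). Shared: x=5 y=3 z=7. PCs: A@0 B@0 C@1
Step 2: thread B executes B1 (y = y * 3). Shared: x=5 y=9 z=7. PCs: A@0 B@1 C@1
Step 3: thread A executes A1 (z = x). Shared: x=5 y=9 z=5. PCs: A@1 B@1 C@1
Step 4: thread B executes B2 (x = x + 2). Shared: x=7 y=9 z=5. PCs: A@1 B@2 C@1
Step 5: thread C executes C2 (z = z - 2). Shared: x=7 y=9 z=3. PCs: A@1 B@2 C@2
Step 6: thread C executes C3 (x = x + 3). Shared: x=10 y=9 z=3. PCs: A@1 B@2 C@3
Step 7: thread B executes B3 (x = x + 3). Shared: x=13 y=9 z=3. PCs: A@1 B@3 C@3
Step 8: thread A executes A2 (y = 9). Shared: x=13 y=9 z=3. PCs: A@2 B@3 C@3
Step 9: thread A executes A3 (y = y + 5). Shared: x=13 y=14 z=3. PCs: A@3 B@3 C@3

Answer: x=13 y=14 z=3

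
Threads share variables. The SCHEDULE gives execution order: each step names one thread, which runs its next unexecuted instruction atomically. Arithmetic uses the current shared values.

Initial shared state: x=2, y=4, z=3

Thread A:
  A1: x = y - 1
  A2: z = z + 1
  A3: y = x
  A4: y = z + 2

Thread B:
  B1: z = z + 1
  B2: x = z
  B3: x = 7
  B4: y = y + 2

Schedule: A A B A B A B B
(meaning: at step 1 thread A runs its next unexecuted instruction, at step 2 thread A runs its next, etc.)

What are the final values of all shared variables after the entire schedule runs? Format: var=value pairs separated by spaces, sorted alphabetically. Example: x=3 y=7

Answer: x=7 y=9 z=5

Derivation:
Step 1: thread A executes A1 (x = y - 1). Shared: x=3 y=4 z=3. PCs: A@1 B@0
Step 2: thread A executes A2 (z = z + 1). Shared: x=3 y=4 z=4. PCs: A@2 B@0
Step 3: thread B executes B1 (z = z + 1). Shared: x=3 y=4 z=5. PCs: A@2 B@1
Step 4: thread A executes A3 (y = x). Shared: x=3 y=3 z=5. PCs: A@3 B@1
Step 5: thread B executes B2 (x = z). Shared: x=5 y=3 z=5. PCs: A@3 B@2
Step 6: thread A executes A4 (y = z + 2). Shared: x=5 y=7 z=5. PCs: A@4 B@2
Step 7: thread B executes B3 (x = 7). Shared: x=7 y=7 z=5. PCs: A@4 B@3
Step 8: thread B executes B4 (y = y + 2). Shared: x=7 y=9 z=5. PCs: A@4 B@4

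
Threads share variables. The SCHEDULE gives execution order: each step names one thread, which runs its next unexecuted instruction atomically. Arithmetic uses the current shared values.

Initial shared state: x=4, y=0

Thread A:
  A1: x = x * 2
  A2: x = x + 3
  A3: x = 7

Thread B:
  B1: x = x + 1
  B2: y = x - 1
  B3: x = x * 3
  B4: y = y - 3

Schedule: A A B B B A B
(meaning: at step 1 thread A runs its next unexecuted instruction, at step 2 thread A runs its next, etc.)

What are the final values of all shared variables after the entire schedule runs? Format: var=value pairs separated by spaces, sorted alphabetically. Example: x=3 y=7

Answer: x=7 y=8

Derivation:
Step 1: thread A executes A1 (x = x * 2). Shared: x=8 y=0. PCs: A@1 B@0
Step 2: thread A executes A2 (x = x + 3). Shared: x=11 y=0. PCs: A@2 B@0
Step 3: thread B executes B1 (x = x + 1). Shared: x=12 y=0. PCs: A@2 B@1
Step 4: thread B executes B2 (y = x - 1). Shared: x=12 y=11. PCs: A@2 B@2
Step 5: thread B executes B3 (x = x * 3). Shared: x=36 y=11. PCs: A@2 B@3
Step 6: thread A executes A3 (x = 7). Shared: x=7 y=11. PCs: A@3 B@3
Step 7: thread B executes B4 (y = y - 3). Shared: x=7 y=8. PCs: A@3 B@4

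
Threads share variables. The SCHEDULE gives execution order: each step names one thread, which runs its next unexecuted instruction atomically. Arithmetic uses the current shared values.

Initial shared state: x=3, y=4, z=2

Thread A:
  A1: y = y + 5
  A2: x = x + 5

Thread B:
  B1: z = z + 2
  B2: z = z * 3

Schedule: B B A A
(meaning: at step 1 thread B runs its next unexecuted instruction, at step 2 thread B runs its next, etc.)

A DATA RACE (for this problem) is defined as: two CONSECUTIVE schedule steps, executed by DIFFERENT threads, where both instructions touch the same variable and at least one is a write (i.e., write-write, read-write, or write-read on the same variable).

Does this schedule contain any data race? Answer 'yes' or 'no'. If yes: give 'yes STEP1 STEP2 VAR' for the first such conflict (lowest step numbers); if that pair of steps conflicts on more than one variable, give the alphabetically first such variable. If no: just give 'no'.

Answer: no

Derivation:
Steps 1,2: same thread (B). No race.
Steps 2,3: B(r=z,w=z) vs A(r=y,w=y). No conflict.
Steps 3,4: same thread (A). No race.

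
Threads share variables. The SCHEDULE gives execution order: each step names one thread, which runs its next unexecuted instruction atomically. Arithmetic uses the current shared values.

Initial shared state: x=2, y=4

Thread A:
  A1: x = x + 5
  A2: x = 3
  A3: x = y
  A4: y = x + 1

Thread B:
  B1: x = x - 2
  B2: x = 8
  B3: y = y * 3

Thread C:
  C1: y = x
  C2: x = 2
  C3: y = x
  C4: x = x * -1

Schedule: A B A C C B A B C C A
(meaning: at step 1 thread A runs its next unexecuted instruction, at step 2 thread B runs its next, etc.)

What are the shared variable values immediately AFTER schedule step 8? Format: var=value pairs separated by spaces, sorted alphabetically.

Step 1: thread A executes A1 (x = x + 5). Shared: x=7 y=4. PCs: A@1 B@0 C@0
Step 2: thread B executes B1 (x = x - 2). Shared: x=5 y=4. PCs: A@1 B@1 C@0
Step 3: thread A executes A2 (x = 3). Shared: x=3 y=4. PCs: A@2 B@1 C@0
Step 4: thread C executes C1 (y = x). Shared: x=3 y=3. PCs: A@2 B@1 C@1
Step 5: thread C executes C2 (x = 2). Shared: x=2 y=3. PCs: A@2 B@1 C@2
Step 6: thread B executes B2 (x = 8). Shared: x=8 y=3. PCs: A@2 B@2 C@2
Step 7: thread A executes A3 (x = y). Shared: x=3 y=3. PCs: A@3 B@2 C@2
Step 8: thread B executes B3 (y = y * 3). Shared: x=3 y=9. PCs: A@3 B@3 C@2

Answer: x=3 y=9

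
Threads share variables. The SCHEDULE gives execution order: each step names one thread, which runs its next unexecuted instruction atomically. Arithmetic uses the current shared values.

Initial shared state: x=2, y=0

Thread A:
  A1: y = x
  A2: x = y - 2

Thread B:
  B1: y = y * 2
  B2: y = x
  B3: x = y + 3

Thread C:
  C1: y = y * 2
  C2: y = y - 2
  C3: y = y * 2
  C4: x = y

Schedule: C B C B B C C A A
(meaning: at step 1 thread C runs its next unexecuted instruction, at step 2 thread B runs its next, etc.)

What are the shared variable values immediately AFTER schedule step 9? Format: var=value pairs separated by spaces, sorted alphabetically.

Step 1: thread C executes C1 (y = y * 2). Shared: x=2 y=0. PCs: A@0 B@0 C@1
Step 2: thread B executes B1 (y = y * 2). Shared: x=2 y=0. PCs: A@0 B@1 C@1
Step 3: thread C executes C2 (y = y - 2). Shared: x=2 y=-2. PCs: A@0 B@1 C@2
Step 4: thread B executes B2 (y = x). Shared: x=2 y=2. PCs: A@0 B@2 C@2
Step 5: thread B executes B3 (x = y + 3). Shared: x=5 y=2. PCs: A@0 B@3 C@2
Step 6: thread C executes C3 (y = y * 2). Shared: x=5 y=4. PCs: A@0 B@3 C@3
Step 7: thread C executes C4 (x = y). Shared: x=4 y=4. PCs: A@0 B@3 C@4
Step 8: thread A executes A1 (y = x). Shared: x=4 y=4. PCs: A@1 B@3 C@4
Step 9: thread A executes A2 (x = y - 2). Shared: x=2 y=4. PCs: A@2 B@3 C@4

Answer: x=2 y=4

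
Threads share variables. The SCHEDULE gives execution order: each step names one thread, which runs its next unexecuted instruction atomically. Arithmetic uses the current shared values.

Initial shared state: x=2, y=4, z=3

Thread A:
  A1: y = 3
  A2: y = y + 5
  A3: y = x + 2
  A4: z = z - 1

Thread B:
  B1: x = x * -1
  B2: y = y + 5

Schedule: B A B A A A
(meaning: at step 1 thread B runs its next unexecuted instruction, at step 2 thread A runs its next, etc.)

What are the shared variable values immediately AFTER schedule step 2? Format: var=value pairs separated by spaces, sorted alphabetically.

Step 1: thread B executes B1 (x = x * -1). Shared: x=-2 y=4 z=3. PCs: A@0 B@1
Step 2: thread A executes A1 (y = 3). Shared: x=-2 y=3 z=3. PCs: A@1 B@1

Answer: x=-2 y=3 z=3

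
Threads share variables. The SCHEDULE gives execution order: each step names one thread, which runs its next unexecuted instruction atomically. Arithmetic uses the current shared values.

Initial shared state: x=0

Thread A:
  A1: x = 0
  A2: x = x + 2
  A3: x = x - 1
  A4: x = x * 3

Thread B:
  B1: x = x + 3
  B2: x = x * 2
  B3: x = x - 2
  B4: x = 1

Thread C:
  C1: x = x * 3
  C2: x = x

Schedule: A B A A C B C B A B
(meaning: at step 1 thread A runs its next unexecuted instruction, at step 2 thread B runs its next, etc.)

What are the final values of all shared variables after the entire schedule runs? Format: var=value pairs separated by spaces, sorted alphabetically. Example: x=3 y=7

Step 1: thread A executes A1 (x = 0). Shared: x=0. PCs: A@1 B@0 C@0
Step 2: thread B executes B1 (x = x + 3). Shared: x=3. PCs: A@1 B@1 C@0
Step 3: thread A executes A2 (x = x + 2). Shared: x=5. PCs: A@2 B@1 C@0
Step 4: thread A executes A3 (x = x - 1). Shared: x=4. PCs: A@3 B@1 C@0
Step 5: thread C executes C1 (x = x * 3). Shared: x=12. PCs: A@3 B@1 C@1
Step 6: thread B executes B2 (x = x * 2). Shared: x=24. PCs: A@3 B@2 C@1
Step 7: thread C executes C2 (x = x). Shared: x=24. PCs: A@3 B@2 C@2
Step 8: thread B executes B3 (x = x - 2). Shared: x=22. PCs: A@3 B@3 C@2
Step 9: thread A executes A4 (x = x * 3). Shared: x=66. PCs: A@4 B@3 C@2
Step 10: thread B executes B4 (x = 1). Shared: x=1. PCs: A@4 B@4 C@2

Answer: x=1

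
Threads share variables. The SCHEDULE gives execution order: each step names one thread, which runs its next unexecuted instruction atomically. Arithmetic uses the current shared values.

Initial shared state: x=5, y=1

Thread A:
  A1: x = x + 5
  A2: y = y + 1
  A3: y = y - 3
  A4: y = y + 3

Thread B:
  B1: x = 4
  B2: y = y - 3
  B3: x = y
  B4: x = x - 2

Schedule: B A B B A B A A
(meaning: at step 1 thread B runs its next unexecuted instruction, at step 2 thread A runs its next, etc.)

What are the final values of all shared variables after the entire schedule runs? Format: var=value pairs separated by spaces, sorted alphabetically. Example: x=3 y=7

Answer: x=-4 y=-1

Derivation:
Step 1: thread B executes B1 (x = 4). Shared: x=4 y=1. PCs: A@0 B@1
Step 2: thread A executes A1 (x = x + 5). Shared: x=9 y=1. PCs: A@1 B@1
Step 3: thread B executes B2 (y = y - 3). Shared: x=9 y=-2. PCs: A@1 B@2
Step 4: thread B executes B3 (x = y). Shared: x=-2 y=-2. PCs: A@1 B@3
Step 5: thread A executes A2 (y = y + 1). Shared: x=-2 y=-1. PCs: A@2 B@3
Step 6: thread B executes B4 (x = x - 2). Shared: x=-4 y=-1. PCs: A@2 B@4
Step 7: thread A executes A3 (y = y - 3). Shared: x=-4 y=-4. PCs: A@3 B@4
Step 8: thread A executes A4 (y = y + 3). Shared: x=-4 y=-1. PCs: A@4 B@4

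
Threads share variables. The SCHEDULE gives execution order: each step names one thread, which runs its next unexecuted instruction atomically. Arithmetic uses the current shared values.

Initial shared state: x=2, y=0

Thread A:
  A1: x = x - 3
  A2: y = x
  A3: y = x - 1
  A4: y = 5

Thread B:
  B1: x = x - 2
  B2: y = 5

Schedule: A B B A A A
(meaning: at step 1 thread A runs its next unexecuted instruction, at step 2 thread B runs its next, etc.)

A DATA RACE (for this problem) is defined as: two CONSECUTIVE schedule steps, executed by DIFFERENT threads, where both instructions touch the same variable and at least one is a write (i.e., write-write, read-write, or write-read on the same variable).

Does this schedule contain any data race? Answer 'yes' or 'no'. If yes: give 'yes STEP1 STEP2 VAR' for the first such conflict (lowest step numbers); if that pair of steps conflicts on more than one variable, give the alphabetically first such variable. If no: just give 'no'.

Steps 1,2: A(x = x - 3) vs B(x = x - 2). RACE on x (W-W).
Steps 2,3: same thread (B). No race.
Steps 3,4: B(y = 5) vs A(y = x). RACE on y (W-W).
Steps 4,5: same thread (A). No race.
Steps 5,6: same thread (A). No race.
First conflict at steps 1,2.

Answer: yes 1 2 x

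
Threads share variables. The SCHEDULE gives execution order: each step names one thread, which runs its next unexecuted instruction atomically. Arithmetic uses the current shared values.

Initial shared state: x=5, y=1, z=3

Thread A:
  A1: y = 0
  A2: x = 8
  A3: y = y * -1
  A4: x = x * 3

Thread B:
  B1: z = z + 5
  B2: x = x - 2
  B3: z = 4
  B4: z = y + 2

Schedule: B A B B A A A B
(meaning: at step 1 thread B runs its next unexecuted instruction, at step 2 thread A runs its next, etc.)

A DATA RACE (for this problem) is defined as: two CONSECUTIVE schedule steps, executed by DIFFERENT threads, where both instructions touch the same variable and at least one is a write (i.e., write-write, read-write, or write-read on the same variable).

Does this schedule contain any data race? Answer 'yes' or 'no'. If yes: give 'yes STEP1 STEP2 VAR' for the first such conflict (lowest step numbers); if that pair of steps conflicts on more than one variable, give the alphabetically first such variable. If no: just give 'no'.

Steps 1,2: B(r=z,w=z) vs A(r=-,w=y). No conflict.
Steps 2,3: A(r=-,w=y) vs B(r=x,w=x). No conflict.
Steps 3,4: same thread (B). No race.
Steps 4,5: B(r=-,w=z) vs A(r=-,w=x). No conflict.
Steps 5,6: same thread (A). No race.
Steps 6,7: same thread (A). No race.
Steps 7,8: A(r=x,w=x) vs B(r=y,w=z). No conflict.

Answer: no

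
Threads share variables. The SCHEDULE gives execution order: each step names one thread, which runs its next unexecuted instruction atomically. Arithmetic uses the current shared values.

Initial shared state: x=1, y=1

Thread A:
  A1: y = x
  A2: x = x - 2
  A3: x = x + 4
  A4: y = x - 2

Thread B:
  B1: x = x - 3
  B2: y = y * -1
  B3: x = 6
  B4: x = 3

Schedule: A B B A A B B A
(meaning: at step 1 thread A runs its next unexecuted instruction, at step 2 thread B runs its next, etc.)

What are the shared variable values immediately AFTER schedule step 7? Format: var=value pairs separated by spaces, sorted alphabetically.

Answer: x=3 y=-1

Derivation:
Step 1: thread A executes A1 (y = x). Shared: x=1 y=1. PCs: A@1 B@0
Step 2: thread B executes B1 (x = x - 3). Shared: x=-2 y=1. PCs: A@1 B@1
Step 3: thread B executes B2 (y = y * -1). Shared: x=-2 y=-1. PCs: A@1 B@2
Step 4: thread A executes A2 (x = x - 2). Shared: x=-4 y=-1. PCs: A@2 B@2
Step 5: thread A executes A3 (x = x + 4). Shared: x=0 y=-1. PCs: A@3 B@2
Step 6: thread B executes B3 (x = 6). Shared: x=6 y=-1. PCs: A@3 B@3
Step 7: thread B executes B4 (x = 3). Shared: x=3 y=-1. PCs: A@3 B@4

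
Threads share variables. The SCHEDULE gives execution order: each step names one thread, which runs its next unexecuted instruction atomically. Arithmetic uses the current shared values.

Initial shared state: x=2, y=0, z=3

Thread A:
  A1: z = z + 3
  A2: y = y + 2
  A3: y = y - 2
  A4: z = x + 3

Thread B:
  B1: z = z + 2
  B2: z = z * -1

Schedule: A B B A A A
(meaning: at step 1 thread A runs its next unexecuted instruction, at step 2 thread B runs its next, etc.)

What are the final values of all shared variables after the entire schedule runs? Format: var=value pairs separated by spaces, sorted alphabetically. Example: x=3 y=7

Step 1: thread A executes A1 (z = z + 3). Shared: x=2 y=0 z=6. PCs: A@1 B@0
Step 2: thread B executes B1 (z = z + 2). Shared: x=2 y=0 z=8. PCs: A@1 B@1
Step 3: thread B executes B2 (z = z * -1). Shared: x=2 y=0 z=-8. PCs: A@1 B@2
Step 4: thread A executes A2 (y = y + 2). Shared: x=2 y=2 z=-8. PCs: A@2 B@2
Step 5: thread A executes A3 (y = y - 2). Shared: x=2 y=0 z=-8. PCs: A@3 B@2
Step 6: thread A executes A4 (z = x + 3). Shared: x=2 y=0 z=5. PCs: A@4 B@2

Answer: x=2 y=0 z=5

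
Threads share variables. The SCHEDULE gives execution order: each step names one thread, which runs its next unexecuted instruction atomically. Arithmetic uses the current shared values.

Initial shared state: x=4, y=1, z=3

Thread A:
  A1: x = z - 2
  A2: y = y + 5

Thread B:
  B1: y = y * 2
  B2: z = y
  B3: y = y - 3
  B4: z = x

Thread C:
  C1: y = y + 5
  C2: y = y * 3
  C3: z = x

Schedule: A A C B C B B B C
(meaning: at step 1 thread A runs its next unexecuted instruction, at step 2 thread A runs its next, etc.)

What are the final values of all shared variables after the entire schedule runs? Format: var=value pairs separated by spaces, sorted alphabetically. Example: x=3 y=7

Answer: x=1 y=63 z=1

Derivation:
Step 1: thread A executes A1 (x = z - 2). Shared: x=1 y=1 z=3. PCs: A@1 B@0 C@0
Step 2: thread A executes A2 (y = y + 5). Shared: x=1 y=6 z=3. PCs: A@2 B@0 C@0
Step 3: thread C executes C1 (y = y + 5). Shared: x=1 y=11 z=3. PCs: A@2 B@0 C@1
Step 4: thread B executes B1 (y = y * 2). Shared: x=1 y=22 z=3. PCs: A@2 B@1 C@1
Step 5: thread C executes C2 (y = y * 3). Shared: x=1 y=66 z=3. PCs: A@2 B@1 C@2
Step 6: thread B executes B2 (z = y). Shared: x=1 y=66 z=66. PCs: A@2 B@2 C@2
Step 7: thread B executes B3 (y = y - 3). Shared: x=1 y=63 z=66. PCs: A@2 B@3 C@2
Step 8: thread B executes B4 (z = x). Shared: x=1 y=63 z=1. PCs: A@2 B@4 C@2
Step 9: thread C executes C3 (z = x). Shared: x=1 y=63 z=1. PCs: A@2 B@4 C@3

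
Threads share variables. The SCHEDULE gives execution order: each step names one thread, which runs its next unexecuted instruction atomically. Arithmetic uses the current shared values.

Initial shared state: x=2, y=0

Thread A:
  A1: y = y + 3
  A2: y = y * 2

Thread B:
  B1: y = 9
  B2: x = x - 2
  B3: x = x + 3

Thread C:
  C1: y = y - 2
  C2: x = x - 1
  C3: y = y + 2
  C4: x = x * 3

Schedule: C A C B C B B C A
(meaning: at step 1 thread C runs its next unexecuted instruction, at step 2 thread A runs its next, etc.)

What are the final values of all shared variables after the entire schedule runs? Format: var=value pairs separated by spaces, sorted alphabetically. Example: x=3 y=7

Answer: x=6 y=22

Derivation:
Step 1: thread C executes C1 (y = y - 2). Shared: x=2 y=-2. PCs: A@0 B@0 C@1
Step 2: thread A executes A1 (y = y + 3). Shared: x=2 y=1. PCs: A@1 B@0 C@1
Step 3: thread C executes C2 (x = x - 1). Shared: x=1 y=1. PCs: A@1 B@0 C@2
Step 4: thread B executes B1 (y = 9). Shared: x=1 y=9. PCs: A@1 B@1 C@2
Step 5: thread C executes C3 (y = y + 2). Shared: x=1 y=11. PCs: A@1 B@1 C@3
Step 6: thread B executes B2 (x = x - 2). Shared: x=-1 y=11. PCs: A@1 B@2 C@3
Step 7: thread B executes B3 (x = x + 3). Shared: x=2 y=11. PCs: A@1 B@3 C@3
Step 8: thread C executes C4 (x = x * 3). Shared: x=6 y=11. PCs: A@1 B@3 C@4
Step 9: thread A executes A2 (y = y * 2). Shared: x=6 y=22. PCs: A@2 B@3 C@4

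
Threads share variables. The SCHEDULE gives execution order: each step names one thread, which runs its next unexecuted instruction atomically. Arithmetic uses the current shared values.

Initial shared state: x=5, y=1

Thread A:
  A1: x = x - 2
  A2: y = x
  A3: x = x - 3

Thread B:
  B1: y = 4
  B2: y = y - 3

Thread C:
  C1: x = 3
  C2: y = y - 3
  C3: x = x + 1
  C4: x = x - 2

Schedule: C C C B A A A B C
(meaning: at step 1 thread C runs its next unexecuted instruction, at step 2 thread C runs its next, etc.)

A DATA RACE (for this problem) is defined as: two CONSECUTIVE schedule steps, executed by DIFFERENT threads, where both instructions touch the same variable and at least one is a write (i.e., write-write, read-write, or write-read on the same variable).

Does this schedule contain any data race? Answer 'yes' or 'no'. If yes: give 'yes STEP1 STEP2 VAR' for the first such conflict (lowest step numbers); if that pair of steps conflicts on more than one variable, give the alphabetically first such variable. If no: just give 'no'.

Steps 1,2: same thread (C). No race.
Steps 2,3: same thread (C). No race.
Steps 3,4: C(r=x,w=x) vs B(r=-,w=y). No conflict.
Steps 4,5: B(r=-,w=y) vs A(r=x,w=x). No conflict.
Steps 5,6: same thread (A). No race.
Steps 6,7: same thread (A). No race.
Steps 7,8: A(r=x,w=x) vs B(r=y,w=y). No conflict.
Steps 8,9: B(r=y,w=y) vs C(r=x,w=x). No conflict.

Answer: no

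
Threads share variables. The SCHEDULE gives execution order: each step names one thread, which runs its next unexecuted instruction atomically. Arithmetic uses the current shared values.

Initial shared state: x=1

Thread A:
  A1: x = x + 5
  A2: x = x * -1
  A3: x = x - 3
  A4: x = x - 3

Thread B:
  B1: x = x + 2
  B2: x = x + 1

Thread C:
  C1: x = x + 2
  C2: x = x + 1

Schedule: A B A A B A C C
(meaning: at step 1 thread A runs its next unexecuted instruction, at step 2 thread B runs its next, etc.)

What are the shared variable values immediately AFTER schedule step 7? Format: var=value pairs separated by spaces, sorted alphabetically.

Answer: x=-11

Derivation:
Step 1: thread A executes A1 (x = x + 5). Shared: x=6. PCs: A@1 B@0 C@0
Step 2: thread B executes B1 (x = x + 2). Shared: x=8. PCs: A@1 B@1 C@0
Step 3: thread A executes A2 (x = x * -1). Shared: x=-8. PCs: A@2 B@1 C@0
Step 4: thread A executes A3 (x = x - 3). Shared: x=-11. PCs: A@3 B@1 C@0
Step 5: thread B executes B2 (x = x + 1). Shared: x=-10. PCs: A@3 B@2 C@0
Step 6: thread A executes A4 (x = x - 3). Shared: x=-13. PCs: A@4 B@2 C@0
Step 7: thread C executes C1 (x = x + 2). Shared: x=-11. PCs: A@4 B@2 C@1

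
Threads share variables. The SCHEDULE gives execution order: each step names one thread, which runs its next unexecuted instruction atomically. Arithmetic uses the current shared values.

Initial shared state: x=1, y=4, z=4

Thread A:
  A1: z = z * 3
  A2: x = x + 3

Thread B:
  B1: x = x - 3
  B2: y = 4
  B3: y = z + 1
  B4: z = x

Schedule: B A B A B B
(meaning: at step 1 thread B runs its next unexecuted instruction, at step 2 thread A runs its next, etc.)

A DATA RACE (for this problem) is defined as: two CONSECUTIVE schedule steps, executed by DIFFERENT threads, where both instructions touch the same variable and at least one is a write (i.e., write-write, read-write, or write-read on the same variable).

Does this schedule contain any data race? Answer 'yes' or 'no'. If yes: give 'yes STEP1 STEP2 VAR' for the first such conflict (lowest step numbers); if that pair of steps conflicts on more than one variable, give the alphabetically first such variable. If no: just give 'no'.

Steps 1,2: B(r=x,w=x) vs A(r=z,w=z). No conflict.
Steps 2,3: A(r=z,w=z) vs B(r=-,w=y). No conflict.
Steps 3,4: B(r=-,w=y) vs A(r=x,w=x). No conflict.
Steps 4,5: A(r=x,w=x) vs B(r=z,w=y). No conflict.
Steps 5,6: same thread (B). No race.

Answer: no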